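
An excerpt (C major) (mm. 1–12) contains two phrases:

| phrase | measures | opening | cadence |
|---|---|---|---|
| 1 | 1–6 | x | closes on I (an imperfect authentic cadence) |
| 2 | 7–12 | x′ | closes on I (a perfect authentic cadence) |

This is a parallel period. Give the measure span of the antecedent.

measures 1–6

The phrase ending with the weaker cadence (imperfect authentic cadence) is the antecedent; the one ending more conclusively (perfect authentic cadence) is the consequent. The antecedent is measures 1–6.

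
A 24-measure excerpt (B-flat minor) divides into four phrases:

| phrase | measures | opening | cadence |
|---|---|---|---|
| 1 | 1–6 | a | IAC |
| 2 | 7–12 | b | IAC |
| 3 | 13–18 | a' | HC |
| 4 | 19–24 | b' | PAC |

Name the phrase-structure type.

parallel double period

Four phrases in two halves: the first half (bars 1–12) ends with an imperfect authentic cadence, the second (mm. 13–24) with a perfect authentic cadence — a large antecedent–consequent pair, i.e. a double period.
Phrase 3 begins with the same material as phrase 1, making it parallel.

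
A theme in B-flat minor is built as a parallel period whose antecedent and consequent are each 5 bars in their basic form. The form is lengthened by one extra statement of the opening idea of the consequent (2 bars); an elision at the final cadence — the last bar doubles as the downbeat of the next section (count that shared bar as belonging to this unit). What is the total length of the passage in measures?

Basic parallel period: 5 + 5 = 10 bars.
10 (basic form) + 2 (extra statement) = 12.
The elision shares a bar with the next section but does not change this unit's count.

12 measures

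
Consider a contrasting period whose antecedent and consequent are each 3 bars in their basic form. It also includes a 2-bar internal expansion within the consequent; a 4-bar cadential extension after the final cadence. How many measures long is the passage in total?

Basic contrasting period: 3 + 3 = 6 bars.
6 (basic form) + 2 (internal expansion) + 4 (cadential extension) = 12.

12 measures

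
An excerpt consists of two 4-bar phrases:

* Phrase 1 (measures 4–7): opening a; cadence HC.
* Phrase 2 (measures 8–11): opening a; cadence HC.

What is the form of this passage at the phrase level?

Both phrases have the same opening (a) and the same cadence (half cadence): the second is a restatement, not a consequent, so this is a repeated phrase rather than a period.

repeated phrase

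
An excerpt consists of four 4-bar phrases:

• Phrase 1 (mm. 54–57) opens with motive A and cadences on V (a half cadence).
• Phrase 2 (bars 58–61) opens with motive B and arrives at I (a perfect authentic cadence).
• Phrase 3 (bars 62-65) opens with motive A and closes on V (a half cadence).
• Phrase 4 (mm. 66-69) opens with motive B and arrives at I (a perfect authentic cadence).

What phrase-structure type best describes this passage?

The cadence pattern HC–PAC–HC–PAC is weak–strong twice, and phrases 3–4 restate phrases 1–2: a period heard twice, not a double period (which would end weakly at phrase 2).

repeated period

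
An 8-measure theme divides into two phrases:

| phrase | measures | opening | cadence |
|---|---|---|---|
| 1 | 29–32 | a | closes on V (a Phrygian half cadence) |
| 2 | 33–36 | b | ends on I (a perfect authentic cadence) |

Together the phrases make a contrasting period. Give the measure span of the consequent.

The phrase ending with the weaker cadence (Phrygian half cadence) is the antecedent; the one ending more conclusively (perfect authentic cadence) is the consequent. The consequent is measures 33–36.

measures 33–36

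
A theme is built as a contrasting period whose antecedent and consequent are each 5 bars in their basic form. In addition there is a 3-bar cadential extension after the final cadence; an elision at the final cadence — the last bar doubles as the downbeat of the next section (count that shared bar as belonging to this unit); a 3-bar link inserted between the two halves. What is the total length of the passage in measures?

16 measures

Basic contrasting period: 5 + 5 = 10 bars.
10 (basic form) + 3 (cadential extension) + 3 (link) = 16.
The elision shares a bar with the next section but does not change this unit's count.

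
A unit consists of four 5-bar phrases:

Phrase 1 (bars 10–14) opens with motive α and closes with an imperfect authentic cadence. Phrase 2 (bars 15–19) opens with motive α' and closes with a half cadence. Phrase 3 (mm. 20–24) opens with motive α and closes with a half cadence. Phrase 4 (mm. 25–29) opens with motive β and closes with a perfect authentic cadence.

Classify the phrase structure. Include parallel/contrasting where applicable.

parallel double period

Four phrases in two halves: the first half (mm. 10–19) ends with a half cadence, the second (measures 20–29) with a perfect authentic cadence — a large antecedent–consequent pair, i.e. a double period.
Phrase 3 begins with the same material as phrase 1, making it parallel.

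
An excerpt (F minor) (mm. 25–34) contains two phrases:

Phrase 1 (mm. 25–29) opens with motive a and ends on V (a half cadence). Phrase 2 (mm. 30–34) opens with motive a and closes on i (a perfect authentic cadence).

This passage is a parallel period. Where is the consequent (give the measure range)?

measures 30–34

The antecedent is the phrase ending with the weaker cadence (half cadence, phrase 1) and the consequent the one ending more conclusively (perfect authentic cadence, phrase 2); the consequent is mm. 30-34.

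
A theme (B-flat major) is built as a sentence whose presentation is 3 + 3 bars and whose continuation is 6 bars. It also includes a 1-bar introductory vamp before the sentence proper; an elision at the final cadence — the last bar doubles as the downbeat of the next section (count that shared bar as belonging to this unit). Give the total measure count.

13 measures

Basic sentence: 3 + 3 + 6 = 12 bars.
12 (basic form) + 1 (introduction) = 13.
The elision shares a bar with the next section but does not change this unit's count.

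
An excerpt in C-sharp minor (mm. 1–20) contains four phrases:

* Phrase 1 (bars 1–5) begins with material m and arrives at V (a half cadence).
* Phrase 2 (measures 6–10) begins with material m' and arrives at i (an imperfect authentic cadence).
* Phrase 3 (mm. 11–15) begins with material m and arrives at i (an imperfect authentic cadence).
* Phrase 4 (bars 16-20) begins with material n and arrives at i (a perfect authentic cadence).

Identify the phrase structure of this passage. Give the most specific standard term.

parallel double period

Four phrases in two halves: the first half (measures 1–10) ends with an imperfect authentic cadence, the second (bars 11-20) with a perfect authentic cadence — a large antecedent–consequent pair, i.e. a double period.
Phrase 3 begins with the same material as phrase 1, making it parallel.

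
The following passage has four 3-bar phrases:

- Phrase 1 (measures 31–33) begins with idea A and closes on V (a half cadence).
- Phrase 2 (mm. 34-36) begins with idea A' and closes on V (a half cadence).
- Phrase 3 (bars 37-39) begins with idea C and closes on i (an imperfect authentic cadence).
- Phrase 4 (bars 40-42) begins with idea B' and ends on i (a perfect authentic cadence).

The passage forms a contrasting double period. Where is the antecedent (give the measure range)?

In a double period the four phrases pair into a large antecedent (phrases 1–2, ending half cadence) and a large consequent (phrases 3–4, ending perfect authentic cadence). The antecedent spans bars 31–36.

measures 31–36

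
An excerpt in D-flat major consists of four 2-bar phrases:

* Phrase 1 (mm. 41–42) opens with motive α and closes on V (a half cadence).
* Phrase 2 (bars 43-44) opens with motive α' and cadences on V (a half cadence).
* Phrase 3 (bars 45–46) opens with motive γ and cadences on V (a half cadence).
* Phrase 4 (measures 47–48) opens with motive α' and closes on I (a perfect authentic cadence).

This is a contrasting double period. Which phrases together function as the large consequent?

In a double period the first pair of phrases (ending half cadence) is the large antecedent and the second pair (ending perfect authentic cadence) is the large consequent; the consequent is phrases 3 and 4.

phrases 3 and 4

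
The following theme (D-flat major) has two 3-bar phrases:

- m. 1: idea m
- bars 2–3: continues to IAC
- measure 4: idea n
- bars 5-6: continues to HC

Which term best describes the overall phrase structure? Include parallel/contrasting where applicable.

phrase group

The second phrase closes with a half cadence, which is not stronger than the first phrase's imperfect authentic cadence; without a weak→strong cadential pair there is no antecedent–consequent relationship, so this is a phrase group rather than a period.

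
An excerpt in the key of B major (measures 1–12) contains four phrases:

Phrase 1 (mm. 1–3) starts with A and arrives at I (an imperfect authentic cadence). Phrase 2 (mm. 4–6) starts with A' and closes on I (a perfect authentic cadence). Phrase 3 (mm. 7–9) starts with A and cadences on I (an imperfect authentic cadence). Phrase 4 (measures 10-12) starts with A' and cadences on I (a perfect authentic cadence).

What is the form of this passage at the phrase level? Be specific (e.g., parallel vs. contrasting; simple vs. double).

repeated period

The cadence pattern IAC–PAC–IAC–PAC is weak–strong twice, and phrases 3–4 restate phrases 1–2: a period heard twice, not a double period (which would end weakly at phrase 2).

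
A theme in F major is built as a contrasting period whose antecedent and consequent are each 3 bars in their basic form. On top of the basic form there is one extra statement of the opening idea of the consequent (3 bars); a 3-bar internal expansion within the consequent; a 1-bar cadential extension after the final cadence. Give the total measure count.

Basic contrasting period: 3 + 3 = 6 bars.
6 (basic form) + 3 (extra statement) + 3 (internal expansion) + 1 (cadential extension) = 13.

13 measures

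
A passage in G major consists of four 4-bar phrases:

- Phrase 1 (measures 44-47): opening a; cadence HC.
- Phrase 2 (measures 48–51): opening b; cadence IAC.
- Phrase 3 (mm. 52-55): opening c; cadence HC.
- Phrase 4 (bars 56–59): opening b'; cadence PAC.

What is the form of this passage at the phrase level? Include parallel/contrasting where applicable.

Four phrases in two halves: the first half (measures 44-51) ends with an imperfect authentic cadence, the second (mm. 52–59) with a perfect authentic cadence — a large antecedent–consequent pair, i.e. a double period.
Phrase 3 begins with different material from phrase 1, making it contrasting.

contrasting double period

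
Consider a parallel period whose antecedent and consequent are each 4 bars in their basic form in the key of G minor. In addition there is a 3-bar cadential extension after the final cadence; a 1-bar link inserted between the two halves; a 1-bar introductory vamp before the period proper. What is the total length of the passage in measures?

Basic parallel period: 4 + 4 = 8 bars.
8 (basic form) + 3 (cadential extension) + 1 (link) + 1 (introduction) = 13.

13 measures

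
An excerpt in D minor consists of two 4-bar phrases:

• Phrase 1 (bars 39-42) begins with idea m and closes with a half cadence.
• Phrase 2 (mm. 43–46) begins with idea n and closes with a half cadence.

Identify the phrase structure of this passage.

The second phrase closes with a half cadence, which is not stronger than the first phrase's half cadence; without a weak→strong cadential pair there is no antecedent–consequent relationship, so this is a phrase group rather than a period.

phrase group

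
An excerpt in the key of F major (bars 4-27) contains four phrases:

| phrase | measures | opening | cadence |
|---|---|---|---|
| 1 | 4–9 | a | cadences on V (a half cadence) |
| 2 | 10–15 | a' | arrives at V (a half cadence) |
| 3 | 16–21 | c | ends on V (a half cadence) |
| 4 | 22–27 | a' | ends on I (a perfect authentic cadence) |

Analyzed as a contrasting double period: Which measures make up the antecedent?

In a double period the four phrases pair into a large antecedent (phrases 1–2, ending half cadence) and a large consequent (phrases 3–4, ending perfect authentic cadence). The antecedent spans bars 4–15.

measures 4–15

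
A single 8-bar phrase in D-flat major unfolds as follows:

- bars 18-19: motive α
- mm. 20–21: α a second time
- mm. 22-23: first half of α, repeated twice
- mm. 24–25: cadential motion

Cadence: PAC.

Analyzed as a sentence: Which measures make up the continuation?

After the presentation (mm. 18-21), the continuation covers the fragmentation through the cadence: mm. 22–25.

measures 22–25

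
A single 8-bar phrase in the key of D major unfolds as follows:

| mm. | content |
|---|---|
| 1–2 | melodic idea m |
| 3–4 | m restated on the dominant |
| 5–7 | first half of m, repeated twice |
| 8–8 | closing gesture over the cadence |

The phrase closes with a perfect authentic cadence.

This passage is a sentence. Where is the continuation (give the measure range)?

measures 5–8

After the presentation (mm. 1-4), the continuation covers the fragmentation through the cadence: mm. 5–8.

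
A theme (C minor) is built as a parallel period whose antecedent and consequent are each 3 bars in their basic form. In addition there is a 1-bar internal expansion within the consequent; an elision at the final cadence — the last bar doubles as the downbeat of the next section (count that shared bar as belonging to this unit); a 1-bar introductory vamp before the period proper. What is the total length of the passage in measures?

8 measures

Basic parallel period: 3 + 3 = 6 bars.
6 (basic form) + 1 (internal expansion) + 1 (introduction) = 8.
The elision shares a bar with the next section but does not change this unit's count.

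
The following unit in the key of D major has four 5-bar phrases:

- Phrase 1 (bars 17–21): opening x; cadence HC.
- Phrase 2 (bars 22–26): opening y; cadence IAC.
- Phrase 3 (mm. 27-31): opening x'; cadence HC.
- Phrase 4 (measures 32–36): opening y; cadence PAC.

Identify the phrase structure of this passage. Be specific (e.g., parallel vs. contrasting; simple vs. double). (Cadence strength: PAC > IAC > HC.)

parallel double period

Four phrases in two halves: the first half (bars 17-26) ends with an imperfect authentic cadence, the second (mm. 27-36) with a perfect authentic cadence — a large antecedent–consequent pair, i.e. a double period.
Phrase 3 begins with the same material as phrase 1, making it parallel.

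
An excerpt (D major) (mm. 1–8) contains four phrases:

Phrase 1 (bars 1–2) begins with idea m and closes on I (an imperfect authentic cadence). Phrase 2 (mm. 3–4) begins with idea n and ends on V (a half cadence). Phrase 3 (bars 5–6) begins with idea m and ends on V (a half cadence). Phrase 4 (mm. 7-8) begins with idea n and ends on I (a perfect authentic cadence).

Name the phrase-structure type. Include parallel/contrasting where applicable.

parallel double period

Four phrases in two halves: the first half (bars 1-4) ends with a half cadence, the second (mm. 5–8) with a perfect authentic cadence — a large antecedent–consequent pair, i.e. a double period.
Phrase 3 begins with the same material as phrase 1, making it parallel.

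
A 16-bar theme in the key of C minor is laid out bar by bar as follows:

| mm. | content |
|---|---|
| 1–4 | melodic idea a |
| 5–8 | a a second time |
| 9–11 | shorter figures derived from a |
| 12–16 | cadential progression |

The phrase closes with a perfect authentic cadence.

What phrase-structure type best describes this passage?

Basic idea (bars 1–4) + its repetition (bars 5–8) form the presentation; fragmentation and cadence (mm. 9–16) form the continuation — the 16-bar whole is a sentence.

sentence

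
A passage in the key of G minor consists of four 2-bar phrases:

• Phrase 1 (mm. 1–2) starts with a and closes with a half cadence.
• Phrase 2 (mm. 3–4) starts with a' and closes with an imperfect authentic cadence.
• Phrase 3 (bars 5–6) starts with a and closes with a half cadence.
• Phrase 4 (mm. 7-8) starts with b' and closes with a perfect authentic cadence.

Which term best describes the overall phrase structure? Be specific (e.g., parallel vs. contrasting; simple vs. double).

Four phrases in two halves: the first half (bars 1–4) ends with an imperfect authentic cadence, the second (measures 5–8) with a perfect authentic cadence — a large antecedent–consequent pair, i.e. a double period.
Phrase 3 begins with the same material as phrase 1, making it parallel.

parallel double period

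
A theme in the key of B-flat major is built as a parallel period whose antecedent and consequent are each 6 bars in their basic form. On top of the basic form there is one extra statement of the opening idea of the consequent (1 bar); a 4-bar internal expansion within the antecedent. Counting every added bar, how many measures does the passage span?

17 measures

Basic parallel period: 6 + 6 = 12 bars.
12 (basic form) + 1 (extra statement) + 4 (internal expansion) = 17.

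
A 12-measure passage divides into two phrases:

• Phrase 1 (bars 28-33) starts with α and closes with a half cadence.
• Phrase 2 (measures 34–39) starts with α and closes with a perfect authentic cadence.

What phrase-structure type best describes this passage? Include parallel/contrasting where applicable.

Phrase 1 ends with a half cadence (weaker) and phrase 2 with a perfect authentic cadence (stronger): antecedent + consequent = a period.
The two phrases open with the same material (α / α), so the period is parallel.

parallel period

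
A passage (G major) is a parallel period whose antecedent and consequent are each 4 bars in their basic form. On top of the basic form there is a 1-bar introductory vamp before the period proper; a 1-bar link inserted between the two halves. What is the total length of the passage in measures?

Basic parallel period: 4 + 4 = 8 bars.
8 (basic form) + 1 (introduction) + 1 (link) = 10.

10 measures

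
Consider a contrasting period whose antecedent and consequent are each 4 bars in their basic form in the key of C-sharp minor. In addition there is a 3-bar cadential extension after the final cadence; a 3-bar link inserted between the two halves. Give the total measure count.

14 measures

Basic contrasting period: 4 + 4 = 8 bars.
8 (basic form) + 3 (cadential extension) + 3 (link) = 14.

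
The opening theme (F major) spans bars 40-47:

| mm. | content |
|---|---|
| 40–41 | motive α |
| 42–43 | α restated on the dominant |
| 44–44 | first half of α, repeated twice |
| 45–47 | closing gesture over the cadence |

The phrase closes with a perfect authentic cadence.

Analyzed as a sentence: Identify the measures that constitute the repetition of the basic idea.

The presentation of a sentence is the basic idea (mm. 40-41) plus its repetition (bars 42-43); the repetition of the basic idea is therefore mm. 42–43.

measures 42–43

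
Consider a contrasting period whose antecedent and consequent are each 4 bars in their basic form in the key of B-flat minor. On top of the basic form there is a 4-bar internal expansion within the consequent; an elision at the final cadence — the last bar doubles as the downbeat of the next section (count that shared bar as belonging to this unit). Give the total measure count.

Basic contrasting period: 4 + 4 = 8 bars.
8 (basic form) + 4 (internal expansion) = 12.
The elision shares a bar with the next section but does not change this unit's count.

12 measures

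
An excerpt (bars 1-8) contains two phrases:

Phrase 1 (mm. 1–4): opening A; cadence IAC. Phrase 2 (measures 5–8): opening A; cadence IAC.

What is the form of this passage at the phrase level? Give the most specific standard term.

Both phrases have the same opening (A) and the same cadence (imperfect authentic cadence): the second is a restatement, not a consequent, so this is a repeated phrase rather than a period.

repeated phrase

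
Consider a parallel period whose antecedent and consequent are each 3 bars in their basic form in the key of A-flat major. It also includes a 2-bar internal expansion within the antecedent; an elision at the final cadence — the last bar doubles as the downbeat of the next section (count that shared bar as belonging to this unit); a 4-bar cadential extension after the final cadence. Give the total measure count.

12 measures

Basic parallel period: 3 + 3 = 6 bars.
6 (basic form) + 2 (internal expansion) + 4 (cadential extension) = 12.
The elision shares a bar with the next section but does not change this unit's count.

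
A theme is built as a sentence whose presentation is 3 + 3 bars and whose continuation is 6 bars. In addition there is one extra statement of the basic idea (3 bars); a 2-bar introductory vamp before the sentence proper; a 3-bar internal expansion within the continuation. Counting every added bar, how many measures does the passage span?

Basic sentence: 3 + 3 + 6 = 12 bars.
12 (basic form) + 3 (extra statement) + 2 (introduction) + 3 (internal expansion) = 20.

20 measures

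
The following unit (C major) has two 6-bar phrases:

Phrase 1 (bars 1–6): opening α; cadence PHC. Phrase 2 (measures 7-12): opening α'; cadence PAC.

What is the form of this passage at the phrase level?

Phrase 1 ends with a Phrygian half cadence (weaker) and phrase 2 with a perfect authentic cadence (stronger): antecedent + consequent = a period.
The two phrases open with the same material (α / α'), so the period is parallel.

parallel period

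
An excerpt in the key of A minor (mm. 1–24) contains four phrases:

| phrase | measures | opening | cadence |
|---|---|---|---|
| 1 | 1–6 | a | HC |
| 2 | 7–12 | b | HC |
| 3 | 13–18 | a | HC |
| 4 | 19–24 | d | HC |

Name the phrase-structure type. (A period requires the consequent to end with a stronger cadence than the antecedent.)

phrase group

Phrase 4 ends with a half cadence, no stronger than phrase 2's half cadence, so the four phrases do not form a double period; nor do phrases 3–4 duplicate 1–2, so it is not a repeated period. With no phrase reaching a conclusive cadence, the passage is a phrase group.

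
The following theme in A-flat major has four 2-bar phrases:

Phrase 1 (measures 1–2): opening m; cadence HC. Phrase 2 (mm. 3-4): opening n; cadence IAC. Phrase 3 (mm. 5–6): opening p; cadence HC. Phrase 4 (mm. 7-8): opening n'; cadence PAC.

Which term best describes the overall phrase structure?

contrasting double period

Four phrases in two halves: the first half (mm. 1–4) ends with an imperfect authentic cadence, the second (mm. 5–8) with a perfect authentic cadence — a large antecedent–consequent pair, i.e. a double period.
Phrase 3 begins with different material from phrase 1, making it contrasting.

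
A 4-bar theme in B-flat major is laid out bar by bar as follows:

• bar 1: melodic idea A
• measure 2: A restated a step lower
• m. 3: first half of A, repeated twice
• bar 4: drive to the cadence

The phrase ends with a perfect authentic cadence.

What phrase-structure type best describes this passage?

sentence

Basic idea (m. 1) + its repetition (bar 2) form the presentation; fragmentation and cadence (mm. 3–4) form the continuation — the 4-bar whole is a sentence.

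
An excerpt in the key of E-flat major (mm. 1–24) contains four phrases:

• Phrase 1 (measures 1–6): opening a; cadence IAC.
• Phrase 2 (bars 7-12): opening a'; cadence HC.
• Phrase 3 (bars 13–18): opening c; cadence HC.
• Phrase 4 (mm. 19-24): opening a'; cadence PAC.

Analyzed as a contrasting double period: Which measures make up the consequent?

In a double period the four phrases pair into a large antecedent (phrases 1–2, ending half cadence) and a large consequent (phrases 3–4, ending perfect authentic cadence). The consequent spans mm. 13–24.

measures 13–24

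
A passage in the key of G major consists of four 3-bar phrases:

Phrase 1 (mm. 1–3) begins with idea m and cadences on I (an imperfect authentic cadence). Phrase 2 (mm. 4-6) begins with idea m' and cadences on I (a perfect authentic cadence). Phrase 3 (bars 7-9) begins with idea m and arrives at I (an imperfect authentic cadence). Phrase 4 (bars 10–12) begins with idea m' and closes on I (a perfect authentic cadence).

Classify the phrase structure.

The cadence pattern IAC–PAC–IAC–PAC is weak–strong twice, and phrases 3–4 restate phrases 1–2: a period heard twice, not a double period (which would end weakly at phrase 2).

repeated period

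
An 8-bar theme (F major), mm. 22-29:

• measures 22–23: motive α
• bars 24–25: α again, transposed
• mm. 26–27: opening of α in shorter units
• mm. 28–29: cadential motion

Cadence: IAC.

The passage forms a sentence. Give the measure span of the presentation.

The presentation of a sentence is the basic idea (measures 22–23) plus its repetition (mm. 24–25); the presentation is therefore mm. 22-25.

measures 22–25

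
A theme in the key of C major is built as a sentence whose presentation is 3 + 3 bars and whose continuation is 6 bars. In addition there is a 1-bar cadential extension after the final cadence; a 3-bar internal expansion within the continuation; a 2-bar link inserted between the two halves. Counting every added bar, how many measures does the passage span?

18 measures

Basic sentence: 3 + 3 + 6 = 12 bars.
12 (basic form) + 1 (cadential extension) + 3 (internal expansion) + 2 (link) = 18.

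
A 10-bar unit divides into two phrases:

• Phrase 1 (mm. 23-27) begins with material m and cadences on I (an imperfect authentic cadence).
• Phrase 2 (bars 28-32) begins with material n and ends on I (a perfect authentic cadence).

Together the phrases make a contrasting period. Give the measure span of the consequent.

measures 28–32

The phrase ending with the weaker cadence (imperfect authentic cadence) is the antecedent; the one ending more conclusively (perfect authentic cadence) is the consequent. The consequent is measures 28–32.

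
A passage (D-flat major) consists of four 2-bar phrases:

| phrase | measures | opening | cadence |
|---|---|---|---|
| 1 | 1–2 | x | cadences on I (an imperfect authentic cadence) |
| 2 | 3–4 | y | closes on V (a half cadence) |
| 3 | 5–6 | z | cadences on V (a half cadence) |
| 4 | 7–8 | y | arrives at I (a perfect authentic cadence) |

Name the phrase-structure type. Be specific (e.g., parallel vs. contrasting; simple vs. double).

Four phrases in two halves: the first half (mm. 1–4) ends with a half cadence, the second (measures 5-8) with a perfect authentic cadence — a large antecedent–consequent pair, i.e. a double period.
Phrase 3 begins with different material from phrase 1, making it contrasting.

contrasting double period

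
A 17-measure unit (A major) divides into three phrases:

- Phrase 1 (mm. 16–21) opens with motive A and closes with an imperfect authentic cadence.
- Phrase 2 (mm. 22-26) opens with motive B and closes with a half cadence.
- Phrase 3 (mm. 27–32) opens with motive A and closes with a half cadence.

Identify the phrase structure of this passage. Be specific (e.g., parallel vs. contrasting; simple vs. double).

phrase group

The final phrase closes with a half cadence, which is not stronger than the preceding half cadence; the 3 phrases lack an overall antecedent–consequent design and so form a phrase group.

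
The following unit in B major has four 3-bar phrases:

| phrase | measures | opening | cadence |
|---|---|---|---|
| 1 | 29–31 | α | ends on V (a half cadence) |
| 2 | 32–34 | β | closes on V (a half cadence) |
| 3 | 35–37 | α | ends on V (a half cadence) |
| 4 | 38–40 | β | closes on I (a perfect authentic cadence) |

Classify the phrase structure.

Four phrases in two halves: the first half (mm. 29-34) ends with a half cadence, the second (mm. 35–40) with a perfect authentic cadence — a large antecedent–consequent pair, i.e. a double period.
Phrase 3 begins with the same material as phrase 1, making it parallel.

parallel double period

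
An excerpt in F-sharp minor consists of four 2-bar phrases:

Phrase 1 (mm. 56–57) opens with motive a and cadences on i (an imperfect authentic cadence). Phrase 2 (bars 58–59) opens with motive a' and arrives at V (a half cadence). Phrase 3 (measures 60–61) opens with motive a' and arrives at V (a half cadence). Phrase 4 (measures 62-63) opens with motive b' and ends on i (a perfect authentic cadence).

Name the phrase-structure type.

Four phrases in two halves: the first half (mm. 56–59) ends with a half cadence, the second (mm. 60–63) with a perfect authentic cadence — a large antecedent–consequent pair, i.e. a double period.
Phrase 3 begins with the same material as phrase 1, making it parallel.

parallel double period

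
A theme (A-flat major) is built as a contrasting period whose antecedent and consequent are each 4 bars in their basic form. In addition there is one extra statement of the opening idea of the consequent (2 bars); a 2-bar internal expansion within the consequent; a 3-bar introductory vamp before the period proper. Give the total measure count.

Basic contrasting period: 4 + 4 = 8 bars.
8 (basic form) + 2 (extra statement) + 2 (internal expansion) + 3 (introduction) = 15.

15 measures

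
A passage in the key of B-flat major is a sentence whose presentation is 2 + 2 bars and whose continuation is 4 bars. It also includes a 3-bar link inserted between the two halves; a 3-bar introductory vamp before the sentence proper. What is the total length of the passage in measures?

Basic sentence: 2 + 2 + 4 = 8 bars.
8 (basic form) + 3 (link) + 3 (introduction) = 14.

14 measures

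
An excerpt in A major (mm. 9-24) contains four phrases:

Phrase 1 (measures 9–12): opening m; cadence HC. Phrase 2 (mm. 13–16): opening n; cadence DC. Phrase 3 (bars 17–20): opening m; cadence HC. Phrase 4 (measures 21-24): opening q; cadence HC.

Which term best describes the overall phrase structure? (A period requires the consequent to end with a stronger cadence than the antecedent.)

Phrase 4 ends with a half cadence, no stronger than phrase 2's deceptive cadence, so the four phrases do not form a double period; nor do phrases 3–4 duplicate 1–2, so it is not a repeated period. With no phrase reaching a conclusive cadence, the passage is a phrase group.

phrase group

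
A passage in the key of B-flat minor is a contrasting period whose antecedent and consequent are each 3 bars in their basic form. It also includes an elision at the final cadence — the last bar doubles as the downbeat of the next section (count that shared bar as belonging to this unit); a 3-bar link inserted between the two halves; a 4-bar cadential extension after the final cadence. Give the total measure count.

Basic contrasting period: 3 + 3 = 6 bars.
6 (basic form) + 3 (link) + 4 (cadential extension) = 13.
The elision shares a bar with the next section but does not change this unit's count.

13 measures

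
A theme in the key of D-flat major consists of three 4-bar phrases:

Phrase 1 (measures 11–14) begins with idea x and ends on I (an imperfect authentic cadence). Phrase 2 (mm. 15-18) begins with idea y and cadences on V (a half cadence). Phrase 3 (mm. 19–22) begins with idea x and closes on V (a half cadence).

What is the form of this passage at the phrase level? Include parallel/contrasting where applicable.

The final phrase closes with a half cadence, which is not stronger than the preceding half cadence; the 3 phrases lack an overall antecedent–consequent design and so form a phrase group.

phrase group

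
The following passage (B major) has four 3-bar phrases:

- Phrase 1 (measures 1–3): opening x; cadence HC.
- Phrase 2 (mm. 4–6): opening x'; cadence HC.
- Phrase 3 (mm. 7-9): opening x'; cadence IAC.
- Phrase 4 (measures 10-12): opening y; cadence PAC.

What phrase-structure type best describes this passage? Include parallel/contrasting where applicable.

Four phrases in two halves: the first half (measures 1–6) ends with a half cadence, the second (mm. 7–12) with a perfect authentic cadence — a large antecedent–consequent pair, i.e. a double period.
Phrase 3 begins with the same material as phrase 1, making it parallel.

parallel double period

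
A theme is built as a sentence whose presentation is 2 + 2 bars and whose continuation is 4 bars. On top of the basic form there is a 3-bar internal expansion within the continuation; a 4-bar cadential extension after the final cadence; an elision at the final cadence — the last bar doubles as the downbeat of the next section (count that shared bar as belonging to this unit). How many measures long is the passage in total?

Basic sentence: 2 + 2 + 4 = 8 bars.
8 (basic form) + 3 (internal expansion) + 4 (cadential extension) = 15.
The elision shares a bar with the next section but does not change this unit's count.

15 measures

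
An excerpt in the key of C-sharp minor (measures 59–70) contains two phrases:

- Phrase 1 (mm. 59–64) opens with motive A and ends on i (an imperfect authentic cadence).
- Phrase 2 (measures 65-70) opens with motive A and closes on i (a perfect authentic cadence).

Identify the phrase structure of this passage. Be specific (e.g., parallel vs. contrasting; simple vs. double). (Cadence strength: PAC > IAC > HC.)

Phrase 1 ends with an imperfect authentic cadence (weaker) and phrase 2 with a perfect authentic cadence (stronger): antecedent + consequent = a period.
The two phrases open with the same material (A / A), so the period is parallel.

parallel period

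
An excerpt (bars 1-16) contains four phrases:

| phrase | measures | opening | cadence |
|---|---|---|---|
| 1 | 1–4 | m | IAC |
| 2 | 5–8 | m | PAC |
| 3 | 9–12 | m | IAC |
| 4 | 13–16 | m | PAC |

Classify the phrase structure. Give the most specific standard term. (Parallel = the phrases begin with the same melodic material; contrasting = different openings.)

The cadence pattern IAC–PAC–IAC–PAC is weak–strong twice, and phrases 3–4 restate phrases 1–2: a period heard twice, not a double period (which would end weakly at phrase 2).

repeated period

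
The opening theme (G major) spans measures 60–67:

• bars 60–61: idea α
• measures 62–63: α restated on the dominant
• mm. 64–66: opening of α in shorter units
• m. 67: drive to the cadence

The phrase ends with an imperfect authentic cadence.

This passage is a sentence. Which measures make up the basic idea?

The presentation of a sentence is the basic idea (measures 60-61) plus its repetition (mm. 62-63); the basic idea is therefore mm. 60-61.

measures 60–61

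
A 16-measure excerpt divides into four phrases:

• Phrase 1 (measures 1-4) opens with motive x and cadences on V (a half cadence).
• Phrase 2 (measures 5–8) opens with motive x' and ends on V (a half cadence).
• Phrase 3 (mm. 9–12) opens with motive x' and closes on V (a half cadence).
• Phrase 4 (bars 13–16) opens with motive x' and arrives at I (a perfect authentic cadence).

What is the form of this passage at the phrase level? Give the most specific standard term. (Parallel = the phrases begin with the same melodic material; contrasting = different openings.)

Four phrases in two halves: the first half (bars 1–8) ends with a half cadence, the second (mm. 9–16) with a perfect authentic cadence — a large antecedent–consequent pair, i.e. a double period.
Phrase 3 begins with the same material as phrase 1, making it parallel.

parallel double period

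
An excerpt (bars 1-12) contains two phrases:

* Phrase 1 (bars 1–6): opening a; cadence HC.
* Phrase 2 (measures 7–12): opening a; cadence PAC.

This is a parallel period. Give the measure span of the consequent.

The phrase ending with the weaker cadence (half cadence) is the antecedent; the one ending more conclusively (perfect authentic cadence) is the consequent. The consequent is measures 7–12.

measures 7–12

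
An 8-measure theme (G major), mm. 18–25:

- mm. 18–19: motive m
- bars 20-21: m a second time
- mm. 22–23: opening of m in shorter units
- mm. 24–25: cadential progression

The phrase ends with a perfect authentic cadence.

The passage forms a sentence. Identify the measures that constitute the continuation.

measures 22–25

After the presentation (mm. 18–21), the continuation covers the fragmentation through the cadence: bars 22–25.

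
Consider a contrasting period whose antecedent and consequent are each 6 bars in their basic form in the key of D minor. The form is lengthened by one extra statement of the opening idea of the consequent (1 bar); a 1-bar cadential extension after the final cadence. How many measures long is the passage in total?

Basic contrasting period: 6 + 6 = 12 bars.
12 (basic form) + 1 (extra statement) + 1 (cadential extension) = 14.

14 measures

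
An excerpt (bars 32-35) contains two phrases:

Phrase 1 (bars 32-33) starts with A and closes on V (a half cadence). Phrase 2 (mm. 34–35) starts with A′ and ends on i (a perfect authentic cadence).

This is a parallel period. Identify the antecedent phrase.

The phrase ending with the weaker cadence (half cadence) is the antecedent; the one ending more conclusively (perfect authentic cadence) is the consequent. The antecedent is phrase 1.

phrase 1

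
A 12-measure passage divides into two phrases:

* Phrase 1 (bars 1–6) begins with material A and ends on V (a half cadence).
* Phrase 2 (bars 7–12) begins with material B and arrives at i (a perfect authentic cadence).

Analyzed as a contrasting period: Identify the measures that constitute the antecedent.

measures 1–6

The antecedent is the phrase ending with the weaker cadence (half cadence, phrase 1) and the consequent the one ending more conclusively (perfect authentic cadence, phrase 2); the antecedent is mm. 1–6.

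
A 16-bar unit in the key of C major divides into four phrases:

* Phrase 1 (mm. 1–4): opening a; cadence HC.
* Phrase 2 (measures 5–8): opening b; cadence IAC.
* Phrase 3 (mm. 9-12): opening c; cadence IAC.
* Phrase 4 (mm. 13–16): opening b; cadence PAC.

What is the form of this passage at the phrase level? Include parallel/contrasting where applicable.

Four phrases in two halves: the first half (mm. 1–8) ends with an imperfect authentic cadence, the second (bars 9–16) with a perfect authentic cadence — a large antecedent–consequent pair, i.e. a double period.
Phrase 3 begins with different material from phrase 1, making it contrasting.

contrasting double period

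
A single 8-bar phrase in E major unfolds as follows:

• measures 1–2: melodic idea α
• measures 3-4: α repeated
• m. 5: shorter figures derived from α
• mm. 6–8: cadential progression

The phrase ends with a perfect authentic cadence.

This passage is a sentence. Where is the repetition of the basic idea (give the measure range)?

The presentation of a sentence is the basic idea (measures 1–2) plus its repetition (mm. 3-4); the repetition of the basic idea is therefore bars 3–4.

measures 3–4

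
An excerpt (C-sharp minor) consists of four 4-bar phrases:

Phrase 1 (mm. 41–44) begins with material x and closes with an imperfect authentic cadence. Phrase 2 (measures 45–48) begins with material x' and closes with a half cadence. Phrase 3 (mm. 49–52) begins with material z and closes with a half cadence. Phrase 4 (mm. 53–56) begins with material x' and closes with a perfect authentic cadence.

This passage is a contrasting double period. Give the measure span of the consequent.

measures 49–56

In a double period the four phrases pair into a large antecedent (phrases 1–2, ending half cadence) and a large consequent (phrases 3–4, ending perfect authentic cadence). The consequent spans bars 49–56.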